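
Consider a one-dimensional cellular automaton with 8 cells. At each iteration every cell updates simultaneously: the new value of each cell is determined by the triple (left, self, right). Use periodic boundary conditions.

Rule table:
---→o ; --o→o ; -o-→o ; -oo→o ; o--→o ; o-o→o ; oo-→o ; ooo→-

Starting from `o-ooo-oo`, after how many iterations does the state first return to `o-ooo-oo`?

ooo-ooo-
o-ooo-oo

2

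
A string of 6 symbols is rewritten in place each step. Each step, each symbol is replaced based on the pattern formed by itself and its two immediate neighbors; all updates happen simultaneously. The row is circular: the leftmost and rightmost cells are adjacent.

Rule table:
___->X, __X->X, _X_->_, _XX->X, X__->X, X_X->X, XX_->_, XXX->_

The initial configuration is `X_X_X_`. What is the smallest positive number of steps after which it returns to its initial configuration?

_X_X_X
X_X_X_

2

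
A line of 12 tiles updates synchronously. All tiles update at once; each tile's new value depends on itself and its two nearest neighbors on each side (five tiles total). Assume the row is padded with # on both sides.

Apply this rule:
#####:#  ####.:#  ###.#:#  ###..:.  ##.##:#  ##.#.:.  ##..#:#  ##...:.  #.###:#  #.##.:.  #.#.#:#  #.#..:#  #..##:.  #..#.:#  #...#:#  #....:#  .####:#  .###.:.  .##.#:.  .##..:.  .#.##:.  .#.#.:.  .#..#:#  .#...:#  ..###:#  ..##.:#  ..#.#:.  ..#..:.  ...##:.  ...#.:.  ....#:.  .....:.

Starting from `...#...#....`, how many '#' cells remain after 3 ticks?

.#..##..##..
.##.#.#.#.#.
#...#.#.#.#.
count of #: 5

5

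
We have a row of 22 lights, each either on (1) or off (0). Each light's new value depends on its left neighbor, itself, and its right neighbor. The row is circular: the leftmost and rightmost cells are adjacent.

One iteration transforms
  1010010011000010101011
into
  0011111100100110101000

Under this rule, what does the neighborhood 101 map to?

At position 1 the neighborhood is 101; the next row has 0 there.

0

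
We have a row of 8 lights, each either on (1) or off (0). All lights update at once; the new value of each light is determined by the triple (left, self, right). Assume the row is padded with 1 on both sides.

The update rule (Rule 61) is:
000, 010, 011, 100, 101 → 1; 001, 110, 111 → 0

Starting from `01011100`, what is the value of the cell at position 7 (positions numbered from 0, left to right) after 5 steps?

1

11110010
00001011
11101110
00011001
11010101
position 7 holds 1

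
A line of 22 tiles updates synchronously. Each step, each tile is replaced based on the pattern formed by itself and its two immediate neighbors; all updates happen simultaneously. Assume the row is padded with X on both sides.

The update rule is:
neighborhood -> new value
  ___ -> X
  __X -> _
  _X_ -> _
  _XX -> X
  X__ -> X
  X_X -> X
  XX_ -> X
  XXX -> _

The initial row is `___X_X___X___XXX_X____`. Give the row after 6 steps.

step 1: XX__X_XX__XX_X_XX_XXX_
step 2: _XX__XXXX_XXX_XXXXX_XX
step 3: XXXX_X__XXX_XXX___XXX_
step 4: ___XX_X_X_XXX_XXX_X_XX
step 5: XX_XXX_X_XX_XXX_XX_XX_
step 6: _XXX_XX_XXXXX_XXXXXXXX

_XXX_XX_XXXXX_XXXXXXXX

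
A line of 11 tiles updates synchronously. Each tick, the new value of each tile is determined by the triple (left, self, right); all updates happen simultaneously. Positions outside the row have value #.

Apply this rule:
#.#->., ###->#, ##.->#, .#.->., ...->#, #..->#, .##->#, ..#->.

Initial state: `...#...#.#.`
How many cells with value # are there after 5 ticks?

##..##.....
###.######.
###.######.  (fixed point — unchanged through tick 5)
count of #: 9

9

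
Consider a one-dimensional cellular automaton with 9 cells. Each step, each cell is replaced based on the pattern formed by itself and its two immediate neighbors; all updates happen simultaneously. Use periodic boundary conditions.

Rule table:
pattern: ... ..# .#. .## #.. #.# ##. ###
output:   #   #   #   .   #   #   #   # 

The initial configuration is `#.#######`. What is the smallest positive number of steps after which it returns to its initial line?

9

##.######
###.#####
####.####
#####.###
######.##
#######.#
########.
.########
#.#######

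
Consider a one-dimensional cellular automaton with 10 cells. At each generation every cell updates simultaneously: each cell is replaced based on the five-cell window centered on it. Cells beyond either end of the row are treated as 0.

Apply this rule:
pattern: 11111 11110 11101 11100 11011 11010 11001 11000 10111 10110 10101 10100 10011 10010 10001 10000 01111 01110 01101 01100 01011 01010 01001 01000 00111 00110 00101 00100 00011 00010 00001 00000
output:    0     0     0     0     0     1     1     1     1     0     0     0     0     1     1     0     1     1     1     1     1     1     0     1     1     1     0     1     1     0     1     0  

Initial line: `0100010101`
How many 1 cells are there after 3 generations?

0111001010
1110110101
1100011010
count of 1: 5

5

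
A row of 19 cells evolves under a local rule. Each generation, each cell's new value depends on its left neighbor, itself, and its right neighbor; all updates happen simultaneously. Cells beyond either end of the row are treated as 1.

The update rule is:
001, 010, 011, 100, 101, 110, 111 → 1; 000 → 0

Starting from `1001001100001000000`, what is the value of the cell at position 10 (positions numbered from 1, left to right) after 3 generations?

1

generation 1: 1111111110011100001
generation 2: 1111111111111110011
generation 3: 1111111111111111111
position 10 holds 1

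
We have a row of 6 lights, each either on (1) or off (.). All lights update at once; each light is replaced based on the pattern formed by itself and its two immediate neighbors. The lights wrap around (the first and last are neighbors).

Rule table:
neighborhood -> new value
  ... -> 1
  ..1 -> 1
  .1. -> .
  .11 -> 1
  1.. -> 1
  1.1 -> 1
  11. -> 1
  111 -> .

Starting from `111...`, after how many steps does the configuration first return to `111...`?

2

step 1: 1.1111
step 2: 111...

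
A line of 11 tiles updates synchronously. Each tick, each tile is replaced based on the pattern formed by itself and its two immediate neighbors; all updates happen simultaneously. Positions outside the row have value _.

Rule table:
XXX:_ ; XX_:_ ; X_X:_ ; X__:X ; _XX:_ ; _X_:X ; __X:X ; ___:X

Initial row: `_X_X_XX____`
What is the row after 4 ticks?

tick 1: XX_X___XXXX
tick 2: ___XXXX____
tick 3: XXX____XXXX
tick 4: ___XXXX____

___XXXX____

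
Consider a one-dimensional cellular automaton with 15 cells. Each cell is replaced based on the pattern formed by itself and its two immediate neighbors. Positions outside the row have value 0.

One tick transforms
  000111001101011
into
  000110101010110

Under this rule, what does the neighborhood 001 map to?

0

At position 2 the neighborhood is 001; the next row has 0 there.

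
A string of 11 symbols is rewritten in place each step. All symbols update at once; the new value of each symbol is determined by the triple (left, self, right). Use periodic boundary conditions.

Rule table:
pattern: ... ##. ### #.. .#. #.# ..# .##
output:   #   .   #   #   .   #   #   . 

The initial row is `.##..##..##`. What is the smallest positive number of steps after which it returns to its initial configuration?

#..##..##..
.##..##..##

2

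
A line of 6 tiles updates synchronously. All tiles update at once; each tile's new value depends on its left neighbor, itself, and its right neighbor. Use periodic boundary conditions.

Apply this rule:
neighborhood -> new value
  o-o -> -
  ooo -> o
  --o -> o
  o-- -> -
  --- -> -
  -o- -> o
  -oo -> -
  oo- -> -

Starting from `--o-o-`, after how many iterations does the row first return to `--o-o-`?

-oo-o-
o---o-
o--oo-
o-o---
o-o--o
--o-o-

6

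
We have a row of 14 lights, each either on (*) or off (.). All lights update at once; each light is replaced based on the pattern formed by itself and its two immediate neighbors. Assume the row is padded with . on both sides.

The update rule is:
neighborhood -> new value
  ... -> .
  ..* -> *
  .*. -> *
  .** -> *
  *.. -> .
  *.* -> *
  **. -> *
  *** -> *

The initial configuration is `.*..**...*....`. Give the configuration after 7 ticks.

**.***..**....
******.***....
**********....
**********....  (fixed point — unchanged through tick 7)

**********....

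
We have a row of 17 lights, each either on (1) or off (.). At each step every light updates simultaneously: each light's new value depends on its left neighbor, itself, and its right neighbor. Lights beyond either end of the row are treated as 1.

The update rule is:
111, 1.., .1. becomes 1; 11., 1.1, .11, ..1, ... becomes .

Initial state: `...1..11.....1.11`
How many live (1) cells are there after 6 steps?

1..11...1....1..1
.1...1..11...11..
.11..11...1....1.
...1...1..11...1.
1..11..11...1..1.
.1...1...1..11.1.
count of 1: 6

6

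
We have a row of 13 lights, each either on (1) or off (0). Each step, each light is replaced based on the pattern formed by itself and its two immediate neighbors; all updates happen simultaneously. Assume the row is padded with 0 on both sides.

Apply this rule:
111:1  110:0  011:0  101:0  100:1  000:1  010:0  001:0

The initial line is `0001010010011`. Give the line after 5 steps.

1100001001000
0011100100111
1001010010010
0100001001001
0011100100100

0011100100100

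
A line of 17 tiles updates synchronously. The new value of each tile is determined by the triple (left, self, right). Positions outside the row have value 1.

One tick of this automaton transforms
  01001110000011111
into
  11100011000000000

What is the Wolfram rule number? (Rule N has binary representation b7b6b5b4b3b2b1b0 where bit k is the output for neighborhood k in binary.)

position 5: 111 → 0  (bit 7 = 0)
position 6: 110 → 1  (bit 6 = 1)
position 0: 101 → 1  (bit 5 = 1)
position 2: 100 → 1  (bit 4 = 1)
position 4: 011 → 0  (bit 3 = 0)
position 1: 010 → 1  (bit 2 = 1)
position 3: 001 → 0  (bit 1 = 0)
position 8: 000 → 0  (bit 0 = 0)
bits b7..b0 = 01110100 = 116

116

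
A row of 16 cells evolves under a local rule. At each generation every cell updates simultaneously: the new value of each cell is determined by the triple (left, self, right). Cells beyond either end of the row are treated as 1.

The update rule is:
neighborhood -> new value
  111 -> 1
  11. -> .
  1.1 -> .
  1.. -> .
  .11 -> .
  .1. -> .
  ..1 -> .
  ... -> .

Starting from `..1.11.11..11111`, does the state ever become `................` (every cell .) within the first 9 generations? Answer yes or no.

............1111
.............111
..............11
...............1
................
all cells are . at generation 5

yes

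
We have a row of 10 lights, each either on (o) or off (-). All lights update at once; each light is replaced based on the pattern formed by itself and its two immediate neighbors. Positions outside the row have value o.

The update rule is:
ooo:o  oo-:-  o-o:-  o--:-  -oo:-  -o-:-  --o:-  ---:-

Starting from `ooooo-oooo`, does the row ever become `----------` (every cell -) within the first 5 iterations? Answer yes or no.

yes

iteration 1: oooo---ooo
iteration 2: ooo-----oo
iteration 3: oo-------o
iteration 4: o---------
iteration 5: ----------
all cells are - at iteration 5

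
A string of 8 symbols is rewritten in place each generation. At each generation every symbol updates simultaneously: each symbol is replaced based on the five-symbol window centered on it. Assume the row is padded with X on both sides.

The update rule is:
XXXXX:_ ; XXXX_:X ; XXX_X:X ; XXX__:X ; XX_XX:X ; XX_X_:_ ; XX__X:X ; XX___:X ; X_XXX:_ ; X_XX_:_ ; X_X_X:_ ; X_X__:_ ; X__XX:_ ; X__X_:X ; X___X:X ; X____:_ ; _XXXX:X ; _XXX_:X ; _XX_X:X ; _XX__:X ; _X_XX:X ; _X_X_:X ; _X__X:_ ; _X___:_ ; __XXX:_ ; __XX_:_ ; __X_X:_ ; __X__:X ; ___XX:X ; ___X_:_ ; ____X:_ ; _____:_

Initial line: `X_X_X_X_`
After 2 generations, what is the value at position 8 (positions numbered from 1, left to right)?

_

X__X_X_X
XXX_X_X_
position 8 holds _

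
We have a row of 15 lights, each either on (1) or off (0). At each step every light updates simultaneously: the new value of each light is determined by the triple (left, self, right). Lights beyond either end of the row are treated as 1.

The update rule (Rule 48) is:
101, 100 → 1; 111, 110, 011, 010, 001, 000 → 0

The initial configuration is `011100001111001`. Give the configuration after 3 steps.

100010000000100
010001000000010
101000100000001

101000100000001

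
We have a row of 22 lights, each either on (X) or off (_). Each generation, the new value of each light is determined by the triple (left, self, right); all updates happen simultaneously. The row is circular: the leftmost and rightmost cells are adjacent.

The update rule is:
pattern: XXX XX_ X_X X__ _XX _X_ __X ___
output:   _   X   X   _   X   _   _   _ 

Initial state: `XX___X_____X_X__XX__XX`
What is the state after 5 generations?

________________XX____

_X__________X___XX__X_
________________XX____
________________XX____  (fixed point — unchanged through generation 5)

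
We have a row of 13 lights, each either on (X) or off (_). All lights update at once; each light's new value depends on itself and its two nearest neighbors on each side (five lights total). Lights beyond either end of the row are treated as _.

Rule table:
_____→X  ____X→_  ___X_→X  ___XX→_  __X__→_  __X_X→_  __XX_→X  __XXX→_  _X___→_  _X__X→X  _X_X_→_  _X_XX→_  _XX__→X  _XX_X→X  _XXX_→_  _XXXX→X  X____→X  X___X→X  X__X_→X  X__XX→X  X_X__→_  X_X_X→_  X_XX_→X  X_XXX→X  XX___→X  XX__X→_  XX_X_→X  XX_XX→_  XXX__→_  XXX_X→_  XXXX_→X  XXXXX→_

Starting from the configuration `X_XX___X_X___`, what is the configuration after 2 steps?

___X_X_XX__XX

step 1: __XXXXX____XX
step 2: ___X_X_XX__XX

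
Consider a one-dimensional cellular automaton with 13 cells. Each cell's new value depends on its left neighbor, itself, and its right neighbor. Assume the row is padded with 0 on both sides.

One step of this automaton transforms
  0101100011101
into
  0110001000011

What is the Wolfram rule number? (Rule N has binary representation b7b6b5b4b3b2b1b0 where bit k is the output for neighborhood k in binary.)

37

position 9: 111 → 0  (bit 7 = 0)
position 4: 110 → 0  (bit 6 = 0)
position 2: 101 → 1  (bit 5 = 1)
position 5: 100 → 0  (bit 4 = 0)
position 3: 011 → 0  (bit 3 = 0)
position 1: 010 → 1  (bit 2 = 1)
position 0: 001 → 0  (bit 1 = 0)
position 6: 000 → 1  (bit 0 = 1)
bits b7..b0 = 00100101 = 37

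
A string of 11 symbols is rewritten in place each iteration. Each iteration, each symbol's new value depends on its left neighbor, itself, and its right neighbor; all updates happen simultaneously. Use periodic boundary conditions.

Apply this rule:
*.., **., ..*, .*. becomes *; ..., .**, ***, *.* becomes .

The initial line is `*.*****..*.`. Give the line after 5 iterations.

iteration 1: *.....****.
iteration 2: **...*...*.
iteration 3: .**.***.**.
iteration 4: *.*...*..**
iteration 5: *.**.****..

*.**.****..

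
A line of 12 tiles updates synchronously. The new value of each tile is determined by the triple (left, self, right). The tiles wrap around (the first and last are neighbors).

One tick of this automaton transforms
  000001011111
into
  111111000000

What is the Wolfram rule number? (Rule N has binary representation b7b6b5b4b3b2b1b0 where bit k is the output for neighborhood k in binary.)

23

position 8: 111 → 0  (bit 7 = 0)
position 11: 110 → 0  (bit 6 = 0)
position 6: 101 → 0  (bit 5 = 0)
position 0: 100 → 1  (bit 4 = 1)
position 7: 011 → 0  (bit 3 = 0)
position 5: 010 → 1  (bit 2 = 1)
position 4: 001 → 1  (bit 1 = 1)
position 1: 000 → 1  (bit 0 = 1)
bits b7..b0 = 00010111 = 23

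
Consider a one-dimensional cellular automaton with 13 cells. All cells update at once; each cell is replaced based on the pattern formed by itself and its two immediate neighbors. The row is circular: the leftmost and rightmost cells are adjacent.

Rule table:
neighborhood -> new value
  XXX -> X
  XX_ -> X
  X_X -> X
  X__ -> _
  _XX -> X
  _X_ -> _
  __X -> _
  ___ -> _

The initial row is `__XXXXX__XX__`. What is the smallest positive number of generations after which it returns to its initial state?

__XXXXX__XX__

1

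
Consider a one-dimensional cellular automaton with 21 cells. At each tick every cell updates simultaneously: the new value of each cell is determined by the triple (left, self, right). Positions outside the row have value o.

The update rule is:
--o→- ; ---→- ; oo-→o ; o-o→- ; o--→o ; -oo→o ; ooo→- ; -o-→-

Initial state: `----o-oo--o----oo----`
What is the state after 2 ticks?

o-----ooo--o---ooo---
oo----o-oo--o--o-oo--

oo----o-oo--o--o-oo--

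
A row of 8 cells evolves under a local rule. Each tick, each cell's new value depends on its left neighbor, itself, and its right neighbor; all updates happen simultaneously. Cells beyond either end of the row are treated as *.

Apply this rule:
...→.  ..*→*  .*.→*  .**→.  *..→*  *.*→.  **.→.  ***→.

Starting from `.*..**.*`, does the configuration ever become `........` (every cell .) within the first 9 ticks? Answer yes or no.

no

.***....
....*..*
*..****.
.**.....
...*...*
*.***.*.
......*.
*....**.
.*..*...
tick 9 is .*..*..., still not uniform .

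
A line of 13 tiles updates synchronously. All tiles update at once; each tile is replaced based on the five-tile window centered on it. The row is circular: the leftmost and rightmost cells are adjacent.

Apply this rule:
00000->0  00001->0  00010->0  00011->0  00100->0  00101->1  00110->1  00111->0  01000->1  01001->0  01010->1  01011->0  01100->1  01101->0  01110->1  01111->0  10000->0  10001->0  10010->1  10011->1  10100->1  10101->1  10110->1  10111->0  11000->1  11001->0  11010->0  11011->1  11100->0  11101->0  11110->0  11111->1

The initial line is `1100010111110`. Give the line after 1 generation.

1110010001001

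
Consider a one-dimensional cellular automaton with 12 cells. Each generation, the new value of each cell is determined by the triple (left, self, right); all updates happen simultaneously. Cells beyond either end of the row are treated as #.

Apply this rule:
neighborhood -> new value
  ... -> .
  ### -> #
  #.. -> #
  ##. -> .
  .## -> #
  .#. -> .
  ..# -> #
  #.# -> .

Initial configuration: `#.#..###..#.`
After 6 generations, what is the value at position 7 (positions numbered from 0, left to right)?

...####.##..
#.####..#.##
..###.##..##
####..#.####
###.##..####
##..#.######
position 7 holds #

#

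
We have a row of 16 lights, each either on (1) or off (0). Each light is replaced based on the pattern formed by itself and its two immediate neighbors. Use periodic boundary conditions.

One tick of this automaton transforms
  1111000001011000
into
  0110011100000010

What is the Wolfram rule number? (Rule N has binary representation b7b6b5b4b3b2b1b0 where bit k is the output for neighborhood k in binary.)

129

position 1: 111 → 1  (bit 7 = 1)
position 3: 110 → 0  (bit 6 = 0)
position 10: 101 → 0  (bit 5 = 0)
position 4: 100 → 0  (bit 4 = 0)
position 0: 011 → 0  (bit 3 = 0)
position 9: 010 → 0  (bit 2 = 0)
position 8: 001 → 0  (bit 1 = 0)
position 5: 000 → 1  (bit 0 = 1)
bits b7..b0 = 10000001 = 129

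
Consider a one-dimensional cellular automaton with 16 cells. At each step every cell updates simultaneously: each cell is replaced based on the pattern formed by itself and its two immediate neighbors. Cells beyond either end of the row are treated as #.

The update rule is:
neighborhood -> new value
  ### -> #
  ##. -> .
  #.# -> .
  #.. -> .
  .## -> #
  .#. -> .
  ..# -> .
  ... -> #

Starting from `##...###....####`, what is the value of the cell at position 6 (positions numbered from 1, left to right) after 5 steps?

.

step 1: #..#.##..##.####
step 2: .....#...#..####
step 3: .###...#....####
step 4: .##..#...##.####
step 5: .#.....#.#..####
position 6 holds .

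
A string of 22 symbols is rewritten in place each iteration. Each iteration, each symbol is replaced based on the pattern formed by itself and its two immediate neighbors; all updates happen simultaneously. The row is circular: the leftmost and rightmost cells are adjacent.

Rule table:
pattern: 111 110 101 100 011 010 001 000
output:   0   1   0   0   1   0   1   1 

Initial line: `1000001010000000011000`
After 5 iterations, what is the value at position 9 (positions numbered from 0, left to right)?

iteration 1: 0011110000111111111011
iteration 2: 0110010111100000001011
iteration 3: 0110100100101111110011
iteration 4: 0110001001001000010111
iteration 5: 0110110010010011100101
position 9 holds 0

0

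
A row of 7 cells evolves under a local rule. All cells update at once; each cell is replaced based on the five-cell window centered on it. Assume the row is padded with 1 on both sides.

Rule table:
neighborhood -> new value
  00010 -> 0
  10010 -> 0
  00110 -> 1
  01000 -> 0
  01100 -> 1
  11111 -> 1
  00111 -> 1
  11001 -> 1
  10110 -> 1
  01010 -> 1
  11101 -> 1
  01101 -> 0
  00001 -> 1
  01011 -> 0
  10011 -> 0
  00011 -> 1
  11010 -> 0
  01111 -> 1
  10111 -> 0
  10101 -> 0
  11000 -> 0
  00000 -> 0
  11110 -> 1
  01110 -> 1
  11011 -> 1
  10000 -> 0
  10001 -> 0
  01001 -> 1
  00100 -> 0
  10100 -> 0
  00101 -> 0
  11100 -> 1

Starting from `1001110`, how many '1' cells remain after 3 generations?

6

generation 1: 1101111
generation 2: 1110111
generation 3: 1111011
count of 1: 6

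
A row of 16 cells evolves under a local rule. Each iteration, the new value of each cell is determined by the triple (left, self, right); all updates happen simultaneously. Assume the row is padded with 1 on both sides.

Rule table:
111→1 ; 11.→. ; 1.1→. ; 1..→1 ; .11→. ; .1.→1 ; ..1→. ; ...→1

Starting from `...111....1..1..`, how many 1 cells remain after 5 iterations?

11..1.111.11.11.
1.1.1..1........
..1.11.11111111.
1.1.....111111..
..11111..1111.1.
count of 1: 10

10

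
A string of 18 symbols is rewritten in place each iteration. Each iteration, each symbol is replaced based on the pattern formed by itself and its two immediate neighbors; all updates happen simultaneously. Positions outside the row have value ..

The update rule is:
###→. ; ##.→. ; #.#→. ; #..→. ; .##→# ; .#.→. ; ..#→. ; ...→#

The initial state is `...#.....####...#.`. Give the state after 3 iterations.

.......###.#..#.#.

##...###.#....#...
#..#.#.....##...##
.......###.#..#.#.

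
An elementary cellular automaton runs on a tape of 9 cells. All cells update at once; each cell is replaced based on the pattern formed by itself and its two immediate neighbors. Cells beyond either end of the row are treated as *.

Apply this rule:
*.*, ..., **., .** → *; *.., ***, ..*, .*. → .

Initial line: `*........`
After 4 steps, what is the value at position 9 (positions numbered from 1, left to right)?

*.******.
***....**
..*.**.*.
...****.*
position 9 holds *

*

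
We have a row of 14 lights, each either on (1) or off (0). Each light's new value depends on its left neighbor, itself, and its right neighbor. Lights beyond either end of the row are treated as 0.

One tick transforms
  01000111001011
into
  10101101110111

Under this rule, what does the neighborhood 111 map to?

At position 6 the neighborhood is 111; the next row has 0 there.

0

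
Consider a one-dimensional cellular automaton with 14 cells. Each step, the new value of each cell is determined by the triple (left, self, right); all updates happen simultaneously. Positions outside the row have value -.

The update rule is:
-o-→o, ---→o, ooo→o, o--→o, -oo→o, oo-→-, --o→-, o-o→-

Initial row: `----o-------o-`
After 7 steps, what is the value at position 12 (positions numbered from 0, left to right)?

o

ooo-ooooooo-oo
oo--oooooo--o-
o-o-ooooo-o-oo
o-o-oooo--o-o-
o-o-ooo-o-o-oo
o-o-oo--o-o-o-
o-o-o-o-o-o-oo
position 12 holds o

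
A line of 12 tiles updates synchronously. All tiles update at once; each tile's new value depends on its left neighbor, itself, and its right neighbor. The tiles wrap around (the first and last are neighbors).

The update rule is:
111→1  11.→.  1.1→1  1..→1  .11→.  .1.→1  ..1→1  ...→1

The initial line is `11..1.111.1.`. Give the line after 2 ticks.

11.11.111.1.

tick 1: ..1111.1.111
tick 2: 11.11.111.1.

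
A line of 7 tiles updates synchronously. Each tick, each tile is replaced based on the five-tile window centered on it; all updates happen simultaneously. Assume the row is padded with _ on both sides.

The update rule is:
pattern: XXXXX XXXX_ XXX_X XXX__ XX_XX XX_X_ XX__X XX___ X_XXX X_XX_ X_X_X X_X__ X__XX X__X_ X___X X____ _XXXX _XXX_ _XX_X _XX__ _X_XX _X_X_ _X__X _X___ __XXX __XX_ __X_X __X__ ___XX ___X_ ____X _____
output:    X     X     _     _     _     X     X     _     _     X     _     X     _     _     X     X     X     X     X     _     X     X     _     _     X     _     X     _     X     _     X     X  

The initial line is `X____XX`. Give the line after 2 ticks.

__XXX__
XXXX__X

XXXX__X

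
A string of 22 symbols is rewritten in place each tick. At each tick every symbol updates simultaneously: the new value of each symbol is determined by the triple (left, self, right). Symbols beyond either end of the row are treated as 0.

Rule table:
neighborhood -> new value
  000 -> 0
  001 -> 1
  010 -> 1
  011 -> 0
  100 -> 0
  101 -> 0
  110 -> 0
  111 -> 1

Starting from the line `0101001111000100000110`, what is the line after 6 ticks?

tick 1: 1101010110001100001000
tick 2: 0001010000010000011000
tick 3: 0011010000110000100000
tick 4: 0100010001000001100000
tick 5: 1100110011000010000000
tick 6: 0001000100000110000000

0001000100000110000000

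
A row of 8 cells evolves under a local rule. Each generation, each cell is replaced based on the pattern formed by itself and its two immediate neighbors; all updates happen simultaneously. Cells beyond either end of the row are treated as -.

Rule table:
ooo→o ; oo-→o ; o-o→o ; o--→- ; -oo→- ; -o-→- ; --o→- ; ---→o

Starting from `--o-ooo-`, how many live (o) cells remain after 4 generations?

generation 1: o--o-oo-
generation 2: ----o-o-
generation 3: ooo--o--
generation 4: -oo----o
count of o: 3

3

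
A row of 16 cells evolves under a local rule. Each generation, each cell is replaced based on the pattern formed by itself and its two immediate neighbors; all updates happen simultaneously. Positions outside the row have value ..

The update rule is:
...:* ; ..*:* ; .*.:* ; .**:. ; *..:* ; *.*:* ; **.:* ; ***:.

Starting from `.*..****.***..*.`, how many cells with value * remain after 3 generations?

11

****...**..*****
...****.***....*
***...**..******
count of *: 11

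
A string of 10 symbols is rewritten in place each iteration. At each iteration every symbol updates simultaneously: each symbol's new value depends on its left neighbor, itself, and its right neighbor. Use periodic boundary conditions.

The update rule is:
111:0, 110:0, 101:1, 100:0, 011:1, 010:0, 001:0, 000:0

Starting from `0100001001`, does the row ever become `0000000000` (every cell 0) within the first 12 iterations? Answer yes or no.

yes

1000000000
0000000000
all cells are 0 at iteration 2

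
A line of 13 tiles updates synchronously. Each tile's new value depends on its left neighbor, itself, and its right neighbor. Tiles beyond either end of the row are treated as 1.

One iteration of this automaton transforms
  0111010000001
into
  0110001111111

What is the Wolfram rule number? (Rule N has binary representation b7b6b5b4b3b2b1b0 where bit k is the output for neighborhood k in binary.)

position 2: 111 → 1  (bit 7 = 1)
position 3: 110 → 0  (bit 6 = 0)
position 0: 101 → 0  (bit 5 = 0)
position 6: 100 → 1  (bit 4 = 1)
position 1: 011 → 1  (bit 3 = 1)
position 5: 010 → 0  (bit 2 = 0)
position 11: 001 → 1  (bit 1 = 1)
position 7: 000 → 1  (bit 0 = 1)
bits b7..b0 = 10011011 = 155

155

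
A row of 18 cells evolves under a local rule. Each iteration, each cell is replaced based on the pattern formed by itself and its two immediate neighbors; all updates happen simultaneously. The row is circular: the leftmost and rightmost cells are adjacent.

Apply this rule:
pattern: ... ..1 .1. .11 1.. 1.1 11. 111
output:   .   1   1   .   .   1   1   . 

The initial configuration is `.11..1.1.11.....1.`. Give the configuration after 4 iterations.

1.1.11111.1....11.
1111....111...1.11
...1...1..1..111..
..11..11.11.1..1..

..11..11.11.1..1..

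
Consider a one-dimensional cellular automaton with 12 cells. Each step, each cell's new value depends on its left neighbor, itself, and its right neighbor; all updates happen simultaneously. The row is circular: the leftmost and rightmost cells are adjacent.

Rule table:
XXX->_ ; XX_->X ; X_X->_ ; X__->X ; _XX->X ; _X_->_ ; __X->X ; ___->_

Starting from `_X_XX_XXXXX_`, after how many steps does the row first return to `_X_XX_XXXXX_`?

4

X__XX_X___XX
XXXXX__X_XX_
X___XXX__XX_
_X_XX_XXXXX_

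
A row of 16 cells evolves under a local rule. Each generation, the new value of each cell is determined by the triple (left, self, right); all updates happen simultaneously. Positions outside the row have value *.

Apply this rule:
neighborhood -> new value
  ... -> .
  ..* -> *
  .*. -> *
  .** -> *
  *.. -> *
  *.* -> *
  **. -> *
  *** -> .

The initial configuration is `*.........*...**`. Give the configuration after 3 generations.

****...*****....

generation 1: **.......***.**.
generation 2: .**.....**.*****
generation 3: ****...*****....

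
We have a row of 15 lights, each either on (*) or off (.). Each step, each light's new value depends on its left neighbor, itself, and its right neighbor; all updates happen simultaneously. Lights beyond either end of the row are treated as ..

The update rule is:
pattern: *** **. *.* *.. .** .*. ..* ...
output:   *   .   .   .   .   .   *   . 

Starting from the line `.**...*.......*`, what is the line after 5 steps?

step 1: *....*.......*.
step 2: ....*.......*..
step 3: ...*.......*...
step 4: ..*.......*....
step 5: .*.......*.....

.*.......*.....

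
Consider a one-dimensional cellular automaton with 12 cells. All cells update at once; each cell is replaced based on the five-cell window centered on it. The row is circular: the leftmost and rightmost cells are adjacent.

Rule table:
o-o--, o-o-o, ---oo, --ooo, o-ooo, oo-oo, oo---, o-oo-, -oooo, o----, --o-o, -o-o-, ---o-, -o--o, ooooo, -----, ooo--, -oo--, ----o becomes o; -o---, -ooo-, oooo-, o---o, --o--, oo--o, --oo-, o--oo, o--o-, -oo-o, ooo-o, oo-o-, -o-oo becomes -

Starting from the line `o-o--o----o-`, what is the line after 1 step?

oooo---ooooo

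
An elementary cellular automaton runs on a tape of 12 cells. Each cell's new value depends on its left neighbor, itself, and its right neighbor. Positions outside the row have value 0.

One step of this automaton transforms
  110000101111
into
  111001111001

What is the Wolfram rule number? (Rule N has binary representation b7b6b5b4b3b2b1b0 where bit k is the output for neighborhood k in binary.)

126

position 9: 111 → 0  (bit 7 = 0)
position 1: 110 → 1  (bit 6 = 1)
position 7: 101 → 1  (bit 5 = 1)
position 2: 100 → 1  (bit 4 = 1)
position 0: 011 → 1  (bit 3 = 1)
position 6: 010 → 1  (bit 2 = 1)
position 5: 001 → 1  (bit 1 = 1)
position 3: 000 → 0  (bit 0 = 0)
bits b7..b0 = 01111110 = 126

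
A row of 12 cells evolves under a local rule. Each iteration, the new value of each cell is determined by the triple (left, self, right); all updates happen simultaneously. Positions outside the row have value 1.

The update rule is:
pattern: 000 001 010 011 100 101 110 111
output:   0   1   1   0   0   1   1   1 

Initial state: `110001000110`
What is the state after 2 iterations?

110101011101

iteration 1: 110011001011
iteration 2: 110101011101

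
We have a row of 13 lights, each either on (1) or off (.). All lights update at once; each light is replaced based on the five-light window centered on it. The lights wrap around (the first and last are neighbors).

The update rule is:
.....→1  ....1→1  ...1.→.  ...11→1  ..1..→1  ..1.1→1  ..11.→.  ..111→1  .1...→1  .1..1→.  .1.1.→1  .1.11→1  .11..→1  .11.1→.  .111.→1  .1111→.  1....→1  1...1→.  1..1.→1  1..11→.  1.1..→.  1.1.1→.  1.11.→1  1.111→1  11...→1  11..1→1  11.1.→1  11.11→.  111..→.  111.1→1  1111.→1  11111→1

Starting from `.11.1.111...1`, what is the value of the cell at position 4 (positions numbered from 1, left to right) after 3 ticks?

.

11.1.111.1..1
111.11111...1
.11.1.11.1.11
position 4 holds .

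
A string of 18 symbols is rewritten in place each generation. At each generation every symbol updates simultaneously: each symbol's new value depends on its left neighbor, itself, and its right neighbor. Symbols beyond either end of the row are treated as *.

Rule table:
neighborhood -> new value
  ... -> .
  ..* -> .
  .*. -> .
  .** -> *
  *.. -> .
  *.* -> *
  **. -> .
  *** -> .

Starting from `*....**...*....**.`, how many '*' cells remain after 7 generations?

.....*.........*.*
................**
................*.
.................*
.................*  (fixed point — unchanged through generation 7)
count of *: 1

1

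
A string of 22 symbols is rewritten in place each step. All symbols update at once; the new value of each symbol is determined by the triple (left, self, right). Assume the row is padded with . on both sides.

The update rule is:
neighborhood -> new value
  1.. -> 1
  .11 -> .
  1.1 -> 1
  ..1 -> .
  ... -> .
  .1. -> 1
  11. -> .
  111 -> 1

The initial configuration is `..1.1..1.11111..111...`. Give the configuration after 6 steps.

.......11.1.11.1.111..

step 1: ..1111.11.111.1..1.1..
step 2: ...11.1..1.1.111.1111.
step 3: .....111.1111.1.1.11.1
step 4: ......1.1.11.11111..11
step 5: ......1111..1.111.1...
step 6: .......11.1.11.1.111..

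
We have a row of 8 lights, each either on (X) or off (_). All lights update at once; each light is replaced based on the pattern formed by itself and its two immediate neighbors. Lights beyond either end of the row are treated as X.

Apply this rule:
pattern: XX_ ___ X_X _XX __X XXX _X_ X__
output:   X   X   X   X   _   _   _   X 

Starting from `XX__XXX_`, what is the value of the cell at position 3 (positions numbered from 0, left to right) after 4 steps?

X

_XX_X_XX
XXXX_XX_
___XXXXX
XX_X____
position 3 holds X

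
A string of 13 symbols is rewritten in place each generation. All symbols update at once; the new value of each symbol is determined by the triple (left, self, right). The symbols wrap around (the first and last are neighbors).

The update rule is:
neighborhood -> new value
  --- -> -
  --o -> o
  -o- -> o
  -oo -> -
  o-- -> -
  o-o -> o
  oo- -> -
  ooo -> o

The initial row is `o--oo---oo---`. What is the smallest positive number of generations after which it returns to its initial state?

26

o-o----o----o
-oo---oo---o-
o----o----oo-
o---oo---o--o
---o----oo-o-
--oo---o--oo-
-o----oo-o---
oo---o--oo---
----oo-o----o
---o--oo---oo
--oo-o----o--
-o--oo---oo--
oo-o----o----
--oo---oo---o
-o----o----oo
oo---oo---o--
----o----oo-o
---oo---o--oo
--o----oo-o--
-oo---o--oo--
o----oo-o----
o---o--oo---o
---oo-o----o-
--o--oo---oo-
-oo-o----o---
o--oo---oo---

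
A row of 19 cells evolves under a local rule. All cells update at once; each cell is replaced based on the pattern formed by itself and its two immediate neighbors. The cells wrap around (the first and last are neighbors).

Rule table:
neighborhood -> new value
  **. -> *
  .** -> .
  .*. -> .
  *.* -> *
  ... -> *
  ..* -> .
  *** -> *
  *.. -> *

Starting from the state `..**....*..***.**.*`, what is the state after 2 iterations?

.*..****..*..***.**

iteration 1: *..****..*..***.**.
iteration 2: .*..****..*..***.**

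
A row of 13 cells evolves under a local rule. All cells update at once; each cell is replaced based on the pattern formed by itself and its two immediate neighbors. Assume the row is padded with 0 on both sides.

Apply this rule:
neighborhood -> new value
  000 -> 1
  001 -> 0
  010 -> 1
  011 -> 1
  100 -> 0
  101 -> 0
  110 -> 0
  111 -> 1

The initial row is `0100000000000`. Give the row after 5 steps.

0101111111111
0101111111110
0101111111100
0101111111001
0101111110001

0101111110001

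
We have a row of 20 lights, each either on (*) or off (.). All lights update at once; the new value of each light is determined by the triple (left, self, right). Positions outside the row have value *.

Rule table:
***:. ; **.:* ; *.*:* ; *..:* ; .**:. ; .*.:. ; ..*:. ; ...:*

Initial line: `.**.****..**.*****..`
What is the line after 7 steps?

*.**...**..**....**.
**.***..**..****..**
.**..**..**....**...
*.**..**..****..***.
**.**..**....**...**
.**.**..****..***...
*.**.**....**...***.

*.**.**....**...***.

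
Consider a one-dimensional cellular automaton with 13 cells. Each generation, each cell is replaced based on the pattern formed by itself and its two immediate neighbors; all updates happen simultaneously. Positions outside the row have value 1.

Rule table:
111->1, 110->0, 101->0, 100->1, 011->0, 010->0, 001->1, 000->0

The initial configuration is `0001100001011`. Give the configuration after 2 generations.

1010010010001
0001101101010

0001101101010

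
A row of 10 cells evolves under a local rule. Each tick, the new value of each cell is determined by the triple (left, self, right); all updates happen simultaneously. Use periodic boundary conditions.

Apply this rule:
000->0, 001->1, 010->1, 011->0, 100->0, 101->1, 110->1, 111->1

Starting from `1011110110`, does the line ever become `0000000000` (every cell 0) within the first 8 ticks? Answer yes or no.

1101111011
1110111101
1111011110
0111101111
1011110111
1101111011  (repeats tick 1; period 5)
tick 8: 1111011110
tick 8 is 1111011110, still not uniform 0

no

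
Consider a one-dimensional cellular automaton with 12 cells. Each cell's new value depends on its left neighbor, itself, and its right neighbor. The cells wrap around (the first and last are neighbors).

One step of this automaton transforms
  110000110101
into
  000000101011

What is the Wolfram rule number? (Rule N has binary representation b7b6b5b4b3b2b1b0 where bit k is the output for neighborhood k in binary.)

position 0: 111 → 0  (bit 7 = 0)
position 1: 110 → 0  (bit 6 = 0)
position 8: 101 → 1  (bit 5 = 1)
position 2: 100 → 0  (bit 4 = 0)
position 6: 011 → 1  (bit 3 = 1)
position 9: 010 → 0  (bit 2 = 0)
position 5: 001 → 0  (bit 1 = 0)
position 3: 000 → 0  (bit 0 = 0)
bits b7..b0 = 00101000 = 40

40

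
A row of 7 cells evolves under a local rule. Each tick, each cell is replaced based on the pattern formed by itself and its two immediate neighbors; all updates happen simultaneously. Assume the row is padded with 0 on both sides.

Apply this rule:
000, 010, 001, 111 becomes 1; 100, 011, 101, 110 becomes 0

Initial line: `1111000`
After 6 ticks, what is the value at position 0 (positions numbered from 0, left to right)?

0110011
1000100
1011101
1001001
1011011
1000000
position 0 holds 1

1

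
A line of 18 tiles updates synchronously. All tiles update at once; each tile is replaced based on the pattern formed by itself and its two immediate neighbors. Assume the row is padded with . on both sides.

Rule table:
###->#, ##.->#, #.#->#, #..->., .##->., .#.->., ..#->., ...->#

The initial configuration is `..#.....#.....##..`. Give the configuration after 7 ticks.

#...###...###..#.#
..#..##.#..##...#.
#.....##....#.#...
..###..#.##..#..##
#..##...#.#......#
....#.#..#..####..
###..#.......###.#

###..#.......###.#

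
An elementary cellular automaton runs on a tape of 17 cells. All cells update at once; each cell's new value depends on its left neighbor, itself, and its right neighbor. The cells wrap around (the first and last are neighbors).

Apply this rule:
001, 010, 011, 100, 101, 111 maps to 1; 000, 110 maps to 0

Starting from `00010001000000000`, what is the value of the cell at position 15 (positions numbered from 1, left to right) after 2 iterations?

iteration 1: 00111011100000000
iteration 2: 01110111010000000
position 15 holds 0

0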